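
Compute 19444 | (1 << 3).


19444 | (1 << 3) = 19444 | 8 = 19452

19452


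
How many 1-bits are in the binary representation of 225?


0b11100001 has 4 set bits

4


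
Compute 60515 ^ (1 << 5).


60515 ^ (1 << 5) = 60515 ^ 32 = 60483

60483


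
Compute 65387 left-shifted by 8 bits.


0b1111111101101011 << 8 = 0b111111110110101100000000 = 16739072

16739072


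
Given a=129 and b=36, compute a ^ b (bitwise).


129 ^ 36 = 165

165


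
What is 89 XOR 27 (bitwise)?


0b1011001 ^ 0b11011 = 0b1000010 = 66

66


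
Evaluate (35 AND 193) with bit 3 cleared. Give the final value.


Step 1: 35 & 193 = 1
Step 2: 1 & ~(1 << 3) = 1

1


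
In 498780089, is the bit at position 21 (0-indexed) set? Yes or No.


0b11101101110101100011110111001, bit 21 = 1. Yes

Yes


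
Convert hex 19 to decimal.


19 hex = 25 decimal

25


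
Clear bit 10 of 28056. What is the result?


28056 & ~(1 << 10) = 27032

27032


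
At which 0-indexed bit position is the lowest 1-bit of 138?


0b10001010. Lowest set bit at position 1

1


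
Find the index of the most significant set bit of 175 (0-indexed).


0b10101111. Highest set bit at position 7

7


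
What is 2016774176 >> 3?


0b1111000001101011000100000100000 >> 3 = 0b1111000001101011000100000100 = 252096772

252096772


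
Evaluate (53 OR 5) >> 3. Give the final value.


Step 1: 53 | 5 = 53
Step 2: 53 >> 3 = 6

6


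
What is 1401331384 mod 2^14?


1401331384 & 16383 = 7864

7864


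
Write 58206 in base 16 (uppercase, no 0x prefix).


58206 = E35E hex

E35E


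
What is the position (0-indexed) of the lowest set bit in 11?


0b1011. Lowest set bit at position 0

0


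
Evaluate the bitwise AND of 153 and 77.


0b10011001 & 0b1001101 = 0b1001 = 9

9


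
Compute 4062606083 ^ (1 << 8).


4062606083 ^ (1 << 8) = 4062606083 ^ 256 = 4062605827

4062605827


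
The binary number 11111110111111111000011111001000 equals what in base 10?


11111110111111111000011111001000 in decimal = 4278159304

4278159304


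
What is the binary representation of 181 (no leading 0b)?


181 = 10110101 in binary

10110101


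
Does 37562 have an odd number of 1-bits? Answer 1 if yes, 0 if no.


0b1001001010111010 has 8 ones => parity 0

0


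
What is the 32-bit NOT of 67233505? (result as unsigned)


~0b100000000011110011011100001 = 0b11111011111111100001100100011110 = 4227733790 (32-bit unsigned)

4227733790


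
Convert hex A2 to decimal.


A2 hex = 162 decimal

162


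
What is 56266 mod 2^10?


56266 & 1023 = 970

970


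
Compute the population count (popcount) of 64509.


0b1111101111111101 has 14 set bits

14


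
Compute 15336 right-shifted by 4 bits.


0b11101111101000 >> 4 = 0b1110111110 = 958

958


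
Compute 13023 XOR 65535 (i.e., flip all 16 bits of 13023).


13023 ^ 65535 = 52512

52512


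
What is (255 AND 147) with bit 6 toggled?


Step 1: 255 & 147 = 147
Step 2: 147 ^ (1 << 6) = 147 ^ 64 = 211

211


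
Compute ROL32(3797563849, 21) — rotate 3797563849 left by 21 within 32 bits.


Rotate 0b11100010010110100011100111001001 left by 21 (32-bit) = 0b111001001111000100101101000111 = 960252743

960252743


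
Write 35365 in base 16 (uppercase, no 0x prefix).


35365 = 8A25 hex

8A25


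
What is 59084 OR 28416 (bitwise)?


0b1110011011001100 | 0b110111100000000 = 0b1110111111001100 = 61388

61388


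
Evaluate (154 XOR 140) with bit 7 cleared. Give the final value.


Step 1: 154 ^ 140 = 22
Step 2: 22 & ~(1 << 7) = 22

22


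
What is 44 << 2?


0b101100 << 2 = 0b10110000 = 176

176


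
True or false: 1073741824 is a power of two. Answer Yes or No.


0b1000000000000000000000000000000. Only one bit set => Yes

Yes


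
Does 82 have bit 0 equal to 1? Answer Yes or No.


0b1010010, bit 0 = 0. No

No


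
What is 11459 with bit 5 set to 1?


11459 | (1 << 5) = 11459 | 32 = 11491

11491


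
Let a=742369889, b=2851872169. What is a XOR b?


742369889 ^ 2851872169 = 2244196296

2244196296


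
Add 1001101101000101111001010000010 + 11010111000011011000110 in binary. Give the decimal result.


1001101101000101111001010000010 + 11010111000011011000110 = 1001110000011100111100101001000 = 1309571400

1309571400


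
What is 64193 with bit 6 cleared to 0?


64193 & ~(1 << 6) = 64129

64129


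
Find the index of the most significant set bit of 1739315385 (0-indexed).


0b1100111101010111101100010111001. Highest set bit at position 30

30


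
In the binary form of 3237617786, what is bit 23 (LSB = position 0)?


0b11000000111110100010000001111010, position 23 = 1

1


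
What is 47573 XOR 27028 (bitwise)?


0b1011100111010101 ^ 0b110100110010100 = 0b1101000001000001 = 53313

53313


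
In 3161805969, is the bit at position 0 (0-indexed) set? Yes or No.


0b10111100011101010101010010010001, bit 0 = 1. Yes

Yes


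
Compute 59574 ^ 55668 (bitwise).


0b1110100010110110 ^ 0b1101100101110100 = 0b11000111000010 = 12738

12738


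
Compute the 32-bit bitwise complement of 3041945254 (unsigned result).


~0b10110101010100000110011010100110 = 0b1001010101011111001100101011001 = 1253022041 (32-bit unsigned)

1253022041


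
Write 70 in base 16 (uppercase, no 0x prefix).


70 = 46 hex

46


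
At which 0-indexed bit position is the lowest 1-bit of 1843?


0b11100110011. Lowest set bit at position 0

0


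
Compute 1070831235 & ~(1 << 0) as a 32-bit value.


1070831235 & ~(1 << 0) = 1070831234

1070831234


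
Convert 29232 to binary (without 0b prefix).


29232 = 111001000110000 in binary

111001000110000


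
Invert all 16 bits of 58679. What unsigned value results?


58679 ^ 65535 = 6856

6856


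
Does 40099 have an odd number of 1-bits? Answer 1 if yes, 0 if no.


0b1001110010100011 has 8 ones => parity 0

0


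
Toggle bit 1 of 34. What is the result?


34 ^ (1 << 1) = 34 ^ 2 = 32

32


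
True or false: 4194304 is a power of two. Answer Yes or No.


0b10000000000000000000000. Only one bit set => Yes

Yes


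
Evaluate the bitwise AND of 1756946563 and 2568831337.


0b1101000101110001110000010000011 & 0b10011001000111010100000101101001 = 0b1000000110000100000000000001 = 135806977

135806977


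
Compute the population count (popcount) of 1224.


0b10011001000 has 4 set bits

4


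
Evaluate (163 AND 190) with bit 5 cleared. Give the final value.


Step 1: 163 & 190 = 162
Step 2: 162 & ~(1 << 5) = 130

130


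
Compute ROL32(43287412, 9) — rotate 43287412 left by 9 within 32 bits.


Rotate 0b10100101001000001101110100 left by 9 (32-bit) = 0b101001000001101110100000000101 = 688318469

688318469


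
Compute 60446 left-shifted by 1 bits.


0b1110110000011110 << 1 = 0b11101100000111100 = 120892

120892


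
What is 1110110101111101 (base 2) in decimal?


1110110101111101 in decimal = 60797

60797


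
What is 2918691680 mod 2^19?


2918691680 & 524287 = 504672

504672


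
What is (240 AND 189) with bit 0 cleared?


Step 1: 240 & 189 = 176
Step 2: 176 & ~(1 << 0) = 176

176


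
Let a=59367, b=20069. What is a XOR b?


59367 ^ 20069 = 43394

43394


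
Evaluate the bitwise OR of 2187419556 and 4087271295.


0b10000010011000010101111110100100 | 0b11110011100111101100111101111111 = 0b11110011111111111101111111111111 = 4093632511

4093632511


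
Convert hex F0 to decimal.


F0 hex = 240 decimal

240


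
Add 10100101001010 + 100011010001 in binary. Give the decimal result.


10100101001010 + 100011010001 = 11001000011011 = 12827

12827


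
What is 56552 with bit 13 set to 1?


56552 | (1 << 13) = 56552 | 8192 = 64744

64744


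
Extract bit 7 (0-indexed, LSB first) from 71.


0b1000111, position 7 = 0

0


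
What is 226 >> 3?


0b11100010 >> 3 = 0b11100 = 28

28


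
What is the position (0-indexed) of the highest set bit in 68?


0b1000100. Highest set bit at position 6

6


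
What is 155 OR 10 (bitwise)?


0b10011011 | 0b1010 = 0b10011011 = 155

155


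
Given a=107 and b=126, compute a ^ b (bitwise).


107 ^ 126 = 21

21


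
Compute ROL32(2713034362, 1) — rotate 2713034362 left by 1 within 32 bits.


Rotate 0b10100001101101011001111001111010 left by 1 (32-bit) = 0b1000011011010110011110011110101 = 1131101429

1131101429


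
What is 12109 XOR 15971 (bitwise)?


0b10111101001101 ^ 0b11111001100011 = 0b1000100101110 = 4398

4398


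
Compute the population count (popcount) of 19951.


0b100110111101111 has 11 set bits

11


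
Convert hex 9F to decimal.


9F hex = 159 decimal

159


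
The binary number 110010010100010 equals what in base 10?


110010010100010 in decimal = 25762

25762


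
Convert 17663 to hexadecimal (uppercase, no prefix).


17663 = 44FF hex

44FF


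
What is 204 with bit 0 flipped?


204 ^ (1 << 0) = 204 ^ 1 = 205

205


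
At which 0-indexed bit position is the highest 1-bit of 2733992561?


0b10100010111101010110101001110001. Highest set bit at position 31

31


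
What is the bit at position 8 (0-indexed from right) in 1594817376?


0b1011111000011101111101101100000, position 8 = 1

1


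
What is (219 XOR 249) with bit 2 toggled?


Step 1: 219 ^ 249 = 34
Step 2: 34 ^ (1 << 2) = 34 ^ 4 = 38

38


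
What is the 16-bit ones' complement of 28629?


28629 ^ 65535 = 36906

36906


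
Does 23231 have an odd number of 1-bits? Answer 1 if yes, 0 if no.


0b101101010111111 has 11 ones => parity 1

1


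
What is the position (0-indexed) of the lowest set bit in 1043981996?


0b111110001110011110011010101100. Lowest set bit at position 2

2


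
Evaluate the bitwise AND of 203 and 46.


0b11001011 & 0b101110 = 0b1010 = 10

10


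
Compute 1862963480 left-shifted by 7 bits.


0b1101111000010101001000100011000 << 7 = 0b11011110000101010010001000110000000000 = 238459325440

238459325440


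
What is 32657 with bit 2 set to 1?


32657 | (1 << 2) = 32657 | 4 = 32661

32661


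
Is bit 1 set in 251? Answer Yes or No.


0b11111011, bit 1 = 1. Yes

Yes


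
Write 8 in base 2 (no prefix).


8 = 1000 in binary

1000


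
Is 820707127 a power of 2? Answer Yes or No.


0b110000111010101111111100110111. Multiple bits set => No

No


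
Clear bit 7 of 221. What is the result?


221 & ~(1 << 7) = 93

93


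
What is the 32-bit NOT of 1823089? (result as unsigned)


~0b110111101000101110001 = 0b11111111111001000010111010001110 = 4293144206 (32-bit unsigned)

4293144206


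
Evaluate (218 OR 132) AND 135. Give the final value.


Step 1: 218 | 132 = 222
Step 2: 222 & 135 = 134

134


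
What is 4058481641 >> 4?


0b11110001111001111000001111101001 >> 4 = 0b1111000111100111100000111110 = 253655102

253655102


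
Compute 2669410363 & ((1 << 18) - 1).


2669410363 & 262143 = 260155

260155


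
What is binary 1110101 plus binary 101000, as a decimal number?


1110101 + 101000 = 10011101 = 157

157


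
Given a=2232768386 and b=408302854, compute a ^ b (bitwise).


2232768386 ^ 408302854 = 2638439044

2638439044


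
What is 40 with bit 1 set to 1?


40 | (1 << 1) = 40 | 2 = 42

42


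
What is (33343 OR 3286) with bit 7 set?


Step 1: 33343 | 3286 = 36607
Step 2: 36607 | (1 << 7) = 36607 | 128 = 36607

36607


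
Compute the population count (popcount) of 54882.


0b1101011001100010 has 8 set bits

8


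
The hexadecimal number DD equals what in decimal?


DD hex = 221 decimal

221


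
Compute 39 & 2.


0b100111 & 0b10 = 0b10 = 2

2


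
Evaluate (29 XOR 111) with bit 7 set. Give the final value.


Step 1: 29 ^ 111 = 114
Step 2: 114 | (1 << 7) = 114 | 128 = 242

242


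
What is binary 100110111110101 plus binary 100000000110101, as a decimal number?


100110111110101 + 100000000110101 = 1000111000101010 = 36394

36394


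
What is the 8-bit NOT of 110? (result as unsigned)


~0b1101110 = 0b10010001 = 145 (8-bit unsigned)

145


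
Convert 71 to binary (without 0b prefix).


71 = 1000111 in binary

1000111


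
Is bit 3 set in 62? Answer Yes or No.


0b111110, bit 3 = 1. Yes

Yes


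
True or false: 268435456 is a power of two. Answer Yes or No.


0b10000000000000000000000000000. Only one bit set => Yes

Yes


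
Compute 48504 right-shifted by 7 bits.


0b1011110101111000 >> 7 = 0b101111010 = 378

378


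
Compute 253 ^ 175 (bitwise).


0b11111101 ^ 0b10101111 = 0b1010010 = 82

82


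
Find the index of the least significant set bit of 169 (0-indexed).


0b10101001. Lowest set bit at position 0

0


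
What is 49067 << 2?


0b1011111110101011 << 2 = 0b101111111010101100 = 196268

196268


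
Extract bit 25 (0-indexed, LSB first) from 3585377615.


0b11010101101101001000010101001111, position 25 = 0

0


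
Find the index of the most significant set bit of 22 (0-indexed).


0b10110. Highest set bit at position 4

4


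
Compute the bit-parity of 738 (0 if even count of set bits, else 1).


0b1011100010 has 5 ones => parity 1

1


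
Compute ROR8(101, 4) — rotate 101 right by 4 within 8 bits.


Rotate 0b1100101 right by 4 (8-bit) = 0b1010110 = 86

86


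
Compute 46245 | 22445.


0b1011010010100101 | 0b101011110101101 = 0b1111011110101101 = 63405

63405


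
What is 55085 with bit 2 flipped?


55085 ^ (1 << 2) = 55085 ^ 4 = 55081

55081


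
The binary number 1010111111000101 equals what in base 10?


1010111111000101 in decimal = 44997

44997


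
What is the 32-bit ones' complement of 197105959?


197105959 ^ 4294967295 = 4097861336

4097861336


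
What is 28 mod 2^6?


28 & 63 = 28

28


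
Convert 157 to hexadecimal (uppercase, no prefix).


157 = 9D hex

9D


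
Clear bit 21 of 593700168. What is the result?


593700168 & ~(1 << 21) = 591603016

591603016


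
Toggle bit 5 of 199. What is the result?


199 ^ (1 << 5) = 199 ^ 32 = 231

231


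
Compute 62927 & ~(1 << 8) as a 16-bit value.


62927 & ~(1 << 8) = 62671

62671


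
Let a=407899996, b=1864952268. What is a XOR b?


407899996 ^ 1864952268 = 2004412048

2004412048


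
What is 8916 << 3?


0b10001011010100 << 3 = 0b10001011010100000 = 71328

71328


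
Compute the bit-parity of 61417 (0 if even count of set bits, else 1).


0b1110111111101001 has 12 ones => parity 0

0


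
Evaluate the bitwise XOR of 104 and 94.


0b1101000 ^ 0b1011110 = 0b110110 = 54

54


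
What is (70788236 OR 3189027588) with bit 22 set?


Step 1: 70788236 | 3189027588 = 3191650188
Step 2: 3191650188 | (1 << 22) = 3191650188 | 4194304 = 3195844492

3195844492


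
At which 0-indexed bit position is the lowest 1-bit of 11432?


0b10110010101000. Lowest set bit at position 3

3


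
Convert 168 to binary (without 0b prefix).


168 = 10101000 in binary

10101000


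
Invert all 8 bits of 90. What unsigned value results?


90 ^ 255 = 165

165


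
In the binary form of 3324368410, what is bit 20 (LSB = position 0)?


0b11000110001001011101011000011010, position 20 = 0

0


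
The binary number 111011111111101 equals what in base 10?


111011111111101 in decimal = 30717

30717


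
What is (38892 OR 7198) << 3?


Step 1: 38892 | 7198 = 40958
Step 2: 40958 << 3 = 327664

327664


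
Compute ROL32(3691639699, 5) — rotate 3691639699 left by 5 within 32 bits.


Rotate 0b11011100000010011111001110010011 left by 5 (32-bit) = 0b10000001001111100111001001111011 = 2168353403

2168353403


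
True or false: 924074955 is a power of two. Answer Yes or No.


0b110111000101000100001111001011. Multiple bits set => No

No


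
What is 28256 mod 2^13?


28256 & 8191 = 3680

3680


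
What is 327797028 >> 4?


0b10011100010011100100100100100 >> 4 = 0b1001110001001110010010010 = 20487314

20487314


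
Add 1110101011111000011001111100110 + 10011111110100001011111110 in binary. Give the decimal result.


1110101011111000011001111100110 + 10011111110100001011111110 = 1110111111110110111011011100100 = 2012968676

2012968676


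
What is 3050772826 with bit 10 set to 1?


3050772826 | (1 << 10) = 3050772826 | 1024 = 3050773850

3050773850


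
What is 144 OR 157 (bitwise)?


0b10010000 | 0b10011101 = 0b10011101 = 157

157


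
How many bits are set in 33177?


0b1000000110011001 has 6 set bits

6


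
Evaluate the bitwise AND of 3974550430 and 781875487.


0b11101100111001101101001110011110 & 0b101110100110100111100100011111 = 0b101100100000100101000100011110 = 746737950

746737950


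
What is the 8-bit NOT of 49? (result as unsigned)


~0b110001 = 0b11001110 = 206 (8-bit unsigned)

206


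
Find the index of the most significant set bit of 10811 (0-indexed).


0b10101000111011. Highest set bit at position 13

13


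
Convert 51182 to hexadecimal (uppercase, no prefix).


51182 = C7EE hex

C7EE


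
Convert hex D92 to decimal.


D92 hex = 3474 decimal

3474


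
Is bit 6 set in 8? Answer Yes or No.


0b1000, bit 6 = 0. No

No


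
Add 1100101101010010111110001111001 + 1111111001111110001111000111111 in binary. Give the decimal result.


1100101101010010111110001111001 + 1111111001111110001111000111111 = 11100100111010001001101010111000 = 3840449208

3840449208


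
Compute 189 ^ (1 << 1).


189 ^ (1 << 1) = 189 ^ 2 = 191

191


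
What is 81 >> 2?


0b1010001 >> 2 = 0b10100 = 20

20


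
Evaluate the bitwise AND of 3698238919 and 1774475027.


0b11011100011011101010010111000111 & 0b1101001110001000101011100010011 = 0b1001000010001000000010100000011 = 1212417283

1212417283


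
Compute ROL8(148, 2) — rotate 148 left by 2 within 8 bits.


Rotate 0b10010100 left by 2 (8-bit) = 0b1010010 = 82

82


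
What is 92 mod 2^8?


92 & 255 = 92

92


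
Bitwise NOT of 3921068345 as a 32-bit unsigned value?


~0b11101001101101101100000100111001 = 0b10110010010010011111011000110 = 373898950 (32-bit unsigned)

373898950


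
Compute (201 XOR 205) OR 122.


Step 1: 201 ^ 205 = 4
Step 2: 4 | 122 = 126

126


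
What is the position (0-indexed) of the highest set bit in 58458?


0b1110010001011010. Highest set bit at position 15

15


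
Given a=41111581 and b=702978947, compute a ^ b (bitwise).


41111581 ^ 702978947 = 731237278

731237278


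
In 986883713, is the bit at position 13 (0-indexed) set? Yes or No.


0b111010110100101010011010000001, bit 13 = 1. Yes

Yes


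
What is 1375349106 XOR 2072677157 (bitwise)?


0b1010001111110100010100101110010 ^ 0b1111011100010101000101100100101 = 0b101010011100001010001001010111 = 712024663

712024663


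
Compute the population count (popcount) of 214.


0b11010110 has 5 set bits

5


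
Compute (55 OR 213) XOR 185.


Step 1: 55 | 213 = 247
Step 2: 247 ^ 185 = 78

78


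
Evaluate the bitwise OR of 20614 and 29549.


0b101000010000110 | 0b111001101101101 = 0b111001111101111 = 29679

29679


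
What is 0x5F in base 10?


5F hex = 95 decimal

95


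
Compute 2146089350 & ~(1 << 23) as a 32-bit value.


2146089350 & ~(1 << 23) = 2137700742

2137700742


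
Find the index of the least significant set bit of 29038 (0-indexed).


0b111000101101110. Lowest set bit at position 1

1


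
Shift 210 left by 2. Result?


0b11010010 << 2 = 0b1101001000 = 840

840


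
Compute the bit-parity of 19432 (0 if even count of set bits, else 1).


0b100101111101000 has 8 ones => parity 0

0


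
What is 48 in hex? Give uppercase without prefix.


48 = 30 hex

30


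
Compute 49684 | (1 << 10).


49684 | (1 << 10) = 49684 | 1024 = 50708

50708


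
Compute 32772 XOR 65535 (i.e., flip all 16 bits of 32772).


32772 ^ 65535 = 32763

32763


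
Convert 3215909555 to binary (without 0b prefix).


3215909555 = 10111111101011101110001010110011 in binary

10111111101011101110001010110011


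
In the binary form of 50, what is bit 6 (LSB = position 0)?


0b110010, position 6 = 0

0


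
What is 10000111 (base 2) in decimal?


10000111 in decimal = 135

135


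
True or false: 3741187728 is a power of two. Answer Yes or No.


0b11011110111111011111111010010000. Multiple bits set => No

No


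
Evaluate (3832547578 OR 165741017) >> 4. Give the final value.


Step 1: 3832547578 | 165741017 = 3991996923
Step 2: 3991996923 >> 4 = 249499807

249499807


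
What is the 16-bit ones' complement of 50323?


50323 ^ 65535 = 15212

15212


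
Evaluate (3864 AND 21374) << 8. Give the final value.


Step 1: 3864 & 21374 = 792
Step 2: 792 << 8 = 202752

202752


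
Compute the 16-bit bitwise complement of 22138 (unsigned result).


~0b101011001111010 = 0b1010100110000101 = 43397 (16-bit unsigned)

43397


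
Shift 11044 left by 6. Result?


0b10101100100100 << 6 = 0b10101100100100000000 = 706816

706816


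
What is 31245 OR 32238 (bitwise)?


0b111101000001101 | 0b111110111101110 = 0b111111111101111 = 32751

32751


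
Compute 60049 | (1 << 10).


60049 | (1 << 10) = 60049 | 1024 = 61073

61073


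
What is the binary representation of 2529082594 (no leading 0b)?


2529082594 = 10010110101111101011110011100010 in binary

10010110101111101011110011100010


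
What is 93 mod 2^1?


93 & 1 = 1

1


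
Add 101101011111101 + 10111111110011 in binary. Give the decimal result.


101101011111101 + 10111111110011 = 1000101011110000 = 35568

35568


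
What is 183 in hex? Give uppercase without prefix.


183 = B7 hex

B7


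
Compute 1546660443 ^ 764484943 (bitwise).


0b1011100001100000010101001011011 ^ 0b101101100100010001110101001111 = 0b1110001101000010011011100010100 = 1906390804

1906390804


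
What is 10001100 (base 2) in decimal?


10001100 in decimal = 140

140


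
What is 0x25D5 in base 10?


25D5 hex = 9685 decimal

9685


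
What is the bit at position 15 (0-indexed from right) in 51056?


0b1100011101110000, position 15 = 1

1


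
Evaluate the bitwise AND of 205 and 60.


0b11001101 & 0b111100 = 0b1100 = 12

12


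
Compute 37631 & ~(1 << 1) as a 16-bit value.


37631 & ~(1 << 1) = 37629

37629


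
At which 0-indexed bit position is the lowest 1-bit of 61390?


0b1110111111001110. Lowest set bit at position 1

1


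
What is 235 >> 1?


0b11101011 >> 1 = 0b1110101 = 117

117


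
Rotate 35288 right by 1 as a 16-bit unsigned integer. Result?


Rotate 0b1000100111011000 right by 1 (16-bit) = 0b100010011101100 = 17644

17644


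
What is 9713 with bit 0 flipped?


9713 ^ (1 << 0) = 9713 ^ 1 = 9712

9712


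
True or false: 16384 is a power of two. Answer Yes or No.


0b100000000000000. Only one bit set => Yes

Yes


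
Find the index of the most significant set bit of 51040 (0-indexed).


0b1100011101100000. Highest set bit at position 15

15


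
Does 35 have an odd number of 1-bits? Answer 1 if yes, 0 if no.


0b100011 has 3 ones => parity 1

1


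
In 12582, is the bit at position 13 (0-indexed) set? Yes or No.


0b11000100100110, bit 13 = 1. Yes

Yes


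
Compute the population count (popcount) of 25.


0b11001 has 3 set bits

3


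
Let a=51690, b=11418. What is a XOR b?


51690 ^ 11418 = 58736

58736


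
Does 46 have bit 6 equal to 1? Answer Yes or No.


0b101110, bit 6 = 0. No

No


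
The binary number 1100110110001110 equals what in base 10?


1100110110001110 in decimal = 52622

52622


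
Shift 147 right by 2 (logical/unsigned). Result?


0b10010011 >> 2 = 0b100100 = 36

36


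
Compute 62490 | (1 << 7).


62490 | (1 << 7) = 62490 | 128 = 62618

62618


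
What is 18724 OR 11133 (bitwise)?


0b100100100100100 | 0b10101101111101 = 0b110101101111101 = 27517

27517


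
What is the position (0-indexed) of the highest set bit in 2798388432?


0b10100110110011000000010011010000. Highest set bit at position 31

31


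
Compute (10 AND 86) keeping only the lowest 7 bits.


Step 1: 10 & 86 = 2
Step 2: 2 & 127 = 2

2


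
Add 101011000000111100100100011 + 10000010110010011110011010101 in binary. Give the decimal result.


101011000000111100100100011 + 10000010110010011110011010101 = 10101101110011011010111111000 = 364492280

364492280


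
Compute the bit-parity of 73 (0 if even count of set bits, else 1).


0b1001001 has 3 ones => parity 1

1


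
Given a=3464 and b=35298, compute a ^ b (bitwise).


3464 ^ 35298 = 33898

33898


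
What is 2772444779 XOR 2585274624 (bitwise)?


0b10100101010000000010011001101011 ^ 0b10011010000110000010100100000000 = 0b111111010110000000111101101011 = 1062735723

1062735723


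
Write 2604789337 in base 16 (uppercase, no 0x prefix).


2604789337 = 9B41EE59 hex

9B41EE59


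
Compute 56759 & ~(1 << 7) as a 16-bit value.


56759 & ~(1 << 7) = 56631

56631


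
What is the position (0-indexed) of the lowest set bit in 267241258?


0b1111111011011100011100101010. Lowest set bit at position 1

1


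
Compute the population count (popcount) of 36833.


0b1000111111100001 has 9 set bits

9


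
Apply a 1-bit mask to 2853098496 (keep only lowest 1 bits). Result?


2853098496 & 1 = 0

0


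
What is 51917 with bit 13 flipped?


51917 ^ (1 << 13) = 51917 ^ 8192 = 60109

60109


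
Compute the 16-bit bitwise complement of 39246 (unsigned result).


~0b1001100101001110 = 0b110011010110001 = 26289 (16-bit unsigned)

26289


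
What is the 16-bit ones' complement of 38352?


38352 ^ 65535 = 27183

27183


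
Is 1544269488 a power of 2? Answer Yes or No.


0b1011100000010111010111010110000. Multiple bits set => No

No


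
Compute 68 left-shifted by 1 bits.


0b1000100 << 1 = 0b10001000 = 136

136


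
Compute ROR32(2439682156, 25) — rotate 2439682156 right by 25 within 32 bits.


Rotate 0b10010001011010101001100001101100 right by 25 (32-bit) = 0b10110101010011000011011001001000 = 3041670728

3041670728


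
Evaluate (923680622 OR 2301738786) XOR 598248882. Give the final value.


Step 1: 923680622 | 2301738786 = 3208626030
Step 2: 3208626030 ^ 598248882 = 2627154652

2627154652


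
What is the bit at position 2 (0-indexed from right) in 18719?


0b100100100011111, position 2 = 1

1


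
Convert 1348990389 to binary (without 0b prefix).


1348990389 = 1010000011001111111010110110101 in binary

1010000011001111111010110110101


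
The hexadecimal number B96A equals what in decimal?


B96A hex = 47466 decimal

47466


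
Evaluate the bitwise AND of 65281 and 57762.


0b1111111100000001 & 0b1110000110100010 = 0b1110000100000000 = 57600

57600


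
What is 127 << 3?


0b1111111 << 3 = 0b1111111000 = 1016

1016


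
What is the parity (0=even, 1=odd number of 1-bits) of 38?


0b100110 has 3 ones => parity 1

1


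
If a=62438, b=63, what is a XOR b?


62438 ^ 63 = 62425

62425


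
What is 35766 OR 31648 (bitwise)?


0b1000101110110110 | 0b111101110100000 = 0b1111101110110110 = 64438

64438


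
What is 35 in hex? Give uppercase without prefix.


35 = 23 hex

23


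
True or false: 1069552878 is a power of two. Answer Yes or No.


0b111111110000000001010011101110. Multiple bits set => No

No


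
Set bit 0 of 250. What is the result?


250 | (1 << 0) = 250 | 1 = 251

251


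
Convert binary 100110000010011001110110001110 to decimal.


100110000010011001110110001110 in decimal = 638164366

638164366


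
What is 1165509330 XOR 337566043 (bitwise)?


0b1000101011110000100001011010010 ^ 0b10100000111101101100101011011 = 0b1010001011001101001101110001001 = 1365678985

1365678985


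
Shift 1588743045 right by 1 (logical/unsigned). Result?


0b1011110101100100100101110000101 >> 1 = 0b101111010110010010010111000010 = 794371522

794371522


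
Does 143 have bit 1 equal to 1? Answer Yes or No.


0b10001111, bit 1 = 1. Yes

Yes


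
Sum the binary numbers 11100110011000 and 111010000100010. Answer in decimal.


11100110011000 + 111010000100010 = 1010110110111010 = 44474

44474


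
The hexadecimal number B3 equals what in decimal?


B3 hex = 179 decimal

179


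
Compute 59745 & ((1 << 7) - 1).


59745 & 127 = 97

97


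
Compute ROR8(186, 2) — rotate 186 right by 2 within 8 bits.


Rotate 0b10111010 right by 2 (8-bit) = 0b10101110 = 174

174


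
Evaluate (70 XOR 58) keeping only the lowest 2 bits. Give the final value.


Step 1: 70 ^ 58 = 124
Step 2: 124 & 3 = 0

0


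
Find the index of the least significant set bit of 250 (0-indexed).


0b11111010. Lowest set bit at position 1

1


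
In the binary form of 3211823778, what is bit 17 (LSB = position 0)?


0b10111111011100001000101010100010, position 17 = 0

0


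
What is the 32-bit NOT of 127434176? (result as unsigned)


~0b111100110000111110111000000 = 0b11111000011001111000001000111111 = 4167533119 (32-bit unsigned)

4167533119


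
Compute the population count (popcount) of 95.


0b1011111 has 6 set bits

6


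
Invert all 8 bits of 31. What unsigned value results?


31 ^ 255 = 224

224


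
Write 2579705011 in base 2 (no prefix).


2579705011 = 10011001110000110010110010110011 in binary

10011001110000110010110010110011


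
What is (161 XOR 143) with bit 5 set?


Step 1: 161 ^ 143 = 46
Step 2: 46 | (1 << 5) = 46 | 32 = 46

46


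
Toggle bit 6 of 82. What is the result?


82 ^ (1 << 6) = 82 ^ 64 = 18

18


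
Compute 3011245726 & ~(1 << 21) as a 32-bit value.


3011245726 & ~(1 << 21) = 3009148574

3009148574


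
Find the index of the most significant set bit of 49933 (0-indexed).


0b1100001100001101. Highest set bit at position 15

15


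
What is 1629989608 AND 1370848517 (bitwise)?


0b1100001001001111010101011101000 & 0b1010001101101010111110100000101 = 0b1000001001001010010100000000000 = 1092954112

1092954112


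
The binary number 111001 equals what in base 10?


111001 in decimal = 57

57


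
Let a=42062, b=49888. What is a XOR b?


42062 ^ 49888 = 26286

26286


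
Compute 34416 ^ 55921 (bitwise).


0b1000011001110000 ^ 0b1101101001110001 = 0b101110000000001 = 23553

23553


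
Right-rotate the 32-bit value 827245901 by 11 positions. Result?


Rotate 0b110001010011101100010101001101 right by 11 (32-bit) = 0b10101001101001100010100111011000 = 2846239192

2846239192


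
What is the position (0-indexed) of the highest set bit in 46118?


0b1011010000100110. Highest set bit at position 15

15


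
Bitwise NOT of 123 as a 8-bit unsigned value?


~0b1111011 = 0b10000100 = 132 (8-bit unsigned)

132


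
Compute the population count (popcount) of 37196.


0b1001000101001100 has 6 set bits

6


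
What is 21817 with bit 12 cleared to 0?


21817 & ~(1 << 12) = 17721

17721


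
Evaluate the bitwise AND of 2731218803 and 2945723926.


0b10100010110010110001011101110011 & 0b10101111100101000010111000010110 = 0b10100010100000000000011000010010 = 2726299154

2726299154


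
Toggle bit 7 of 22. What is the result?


22 ^ (1 << 7) = 22 ^ 128 = 150

150


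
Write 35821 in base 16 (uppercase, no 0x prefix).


35821 = 8BED hex

8BED


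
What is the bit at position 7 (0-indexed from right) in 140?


0b10001100, position 7 = 1

1


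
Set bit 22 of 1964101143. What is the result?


1964101143 | (1 << 22) = 1964101143 | 4194304 = 1968295447

1968295447


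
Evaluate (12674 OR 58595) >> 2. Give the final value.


Step 1: 12674 | 58595 = 62947
Step 2: 62947 >> 2 = 15736

15736


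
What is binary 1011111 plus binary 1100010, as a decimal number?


1011111 + 1100010 = 11000001 = 193

193


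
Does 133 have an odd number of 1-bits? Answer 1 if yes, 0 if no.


0b10000101 has 3 ones => parity 1

1


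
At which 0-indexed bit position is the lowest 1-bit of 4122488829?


0b11110101101110000010111111111101. Lowest set bit at position 0

0


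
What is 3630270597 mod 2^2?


3630270597 & 3 = 1

1


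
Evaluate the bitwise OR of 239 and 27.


0b11101111 | 0b11011 = 0b11111111 = 255

255


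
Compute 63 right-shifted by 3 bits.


0b111111 >> 3 = 0b111 = 7

7


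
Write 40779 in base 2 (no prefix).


40779 = 1001111101001011 in binary

1001111101001011


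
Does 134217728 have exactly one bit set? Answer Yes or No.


0b1000000000000000000000000000. Only one bit set => Yes

Yes


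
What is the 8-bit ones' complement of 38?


38 ^ 255 = 217

217


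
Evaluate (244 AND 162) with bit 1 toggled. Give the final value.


Step 1: 244 & 162 = 160
Step 2: 160 ^ (1 << 1) = 160 ^ 2 = 162

162


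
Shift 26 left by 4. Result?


0b11010 << 4 = 0b110100000 = 416

416


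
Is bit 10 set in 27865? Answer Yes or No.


0b110110011011001, bit 10 = 1. Yes

Yes


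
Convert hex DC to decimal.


DC hex = 220 decimal

220


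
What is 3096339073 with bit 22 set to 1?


3096339073 | (1 << 22) = 3096339073 | 4194304 = 3100533377

3100533377


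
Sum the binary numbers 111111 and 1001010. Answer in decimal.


111111 + 1001010 = 10001001 = 137

137


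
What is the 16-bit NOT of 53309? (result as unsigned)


~0b1101000000111101 = 0b10111111000010 = 12226 (16-bit unsigned)

12226


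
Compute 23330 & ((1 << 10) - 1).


23330 & 1023 = 802

802


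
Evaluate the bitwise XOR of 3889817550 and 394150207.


0b11100111110110011110011111001110 ^ 0b10111011111100100000100111111 = 0b11110000101001111010011011110001 = 4037519089

4037519089


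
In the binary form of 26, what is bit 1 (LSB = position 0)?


0b11010, position 1 = 1

1


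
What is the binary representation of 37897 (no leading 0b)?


37897 = 1001010000001001 in binary

1001010000001001


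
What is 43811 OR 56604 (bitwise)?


0b1010101100100011 | 0b1101110100011100 = 0b1111111100111111 = 65343

65343


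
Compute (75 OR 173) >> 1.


Step 1: 75 | 173 = 239
Step 2: 239 >> 1 = 119

119


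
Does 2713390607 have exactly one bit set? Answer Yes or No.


0b10100001101110110000111000001111. Multiple bits set => No

No


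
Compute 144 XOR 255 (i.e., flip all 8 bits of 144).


144 ^ 255 = 111

111


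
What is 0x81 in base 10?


81 hex = 129 decimal

129


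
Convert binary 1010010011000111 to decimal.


1010010011000111 in decimal = 42183

42183


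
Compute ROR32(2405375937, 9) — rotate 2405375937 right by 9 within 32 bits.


Rotate 0b10001111010111110001111111000001 right by 9 (32-bit) = 0b11100000110001111010111110001111 = 3771182991

3771182991


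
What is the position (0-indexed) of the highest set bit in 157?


0b10011101. Highest set bit at position 7

7


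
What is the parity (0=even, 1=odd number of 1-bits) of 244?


0b11110100 has 5 ones => parity 1

1


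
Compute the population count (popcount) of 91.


0b1011011 has 5 set bits

5


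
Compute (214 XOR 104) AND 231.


Step 1: 214 ^ 104 = 190
Step 2: 190 & 231 = 166

166


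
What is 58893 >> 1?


0b1110011000001101 >> 1 = 0b111001100000110 = 29446

29446


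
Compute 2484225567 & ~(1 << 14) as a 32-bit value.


2484225567 & ~(1 << 14) = 2484209183

2484209183


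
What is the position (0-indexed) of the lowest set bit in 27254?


0b110101001110110. Lowest set bit at position 1

1


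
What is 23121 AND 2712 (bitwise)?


0b101101001010001 & 0b101010011000 = 0b101000010000 = 2576

2576


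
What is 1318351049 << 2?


0b1001110100101000111000011001001 << 2 = 0b100111010010100011100001100100100 = 5273404196

5273404196


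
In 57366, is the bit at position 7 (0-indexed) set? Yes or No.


0b1110000000010110, bit 7 = 0. No

No


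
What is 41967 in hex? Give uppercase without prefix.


41967 = A3EF hex

A3EF


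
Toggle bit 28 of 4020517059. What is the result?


4020517059 ^ (1 << 28) = 4020517059 ^ 268435456 = 4288952515

4288952515


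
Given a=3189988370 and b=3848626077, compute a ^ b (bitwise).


3189988370 ^ 3848626077 = 1531315087

1531315087


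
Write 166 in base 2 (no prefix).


166 = 10100110 in binary

10100110


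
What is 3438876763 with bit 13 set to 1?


3438876763 | (1 << 13) = 3438876763 | 8192 = 3438884955

3438884955


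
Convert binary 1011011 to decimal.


1011011 in decimal = 91

91


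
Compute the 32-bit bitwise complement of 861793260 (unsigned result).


~0b110011010111011110101111101100 = 0b11001100101000100001010000010011 = 3433174035 (32-bit unsigned)

3433174035


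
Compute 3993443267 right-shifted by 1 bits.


0b11101110000001110001101111000011 >> 1 = 0b1110111000000111000110111100001 = 1996721633

1996721633


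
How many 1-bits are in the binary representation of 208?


0b11010000 has 3 set bits

3


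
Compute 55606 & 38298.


0b1101100100110110 & 0b1001010110011010 = 0b1001000100010010 = 37138

37138


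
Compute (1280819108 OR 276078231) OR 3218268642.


Step 1: 1280819108 | 276078231 = 1551351735
Step 2: 1551351735 | 3218268642 = 4294442999

4294442999


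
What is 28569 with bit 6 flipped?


28569 ^ (1 << 6) = 28569 ^ 64 = 28633

28633


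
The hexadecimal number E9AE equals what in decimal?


E9AE hex = 59822 decimal

59822


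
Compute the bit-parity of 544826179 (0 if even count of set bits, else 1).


0b100000011110010110001101000011 has 13 ones => parity 1

1


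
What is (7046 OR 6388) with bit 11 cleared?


Step 1: 7046 | 6388 = 7158
Step 2: 7158 & ~(1 << 11) = 5110

5110


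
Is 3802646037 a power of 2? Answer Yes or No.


0b11100010101001111100011000010101. Multiple bits set => No

No


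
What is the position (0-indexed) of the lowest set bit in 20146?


0b100111010110010. Lowest set bit at position 1

1


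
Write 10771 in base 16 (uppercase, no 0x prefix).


10771 = 2A13 hex

2A13


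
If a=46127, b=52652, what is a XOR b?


46127 ^ 52652 = 31107

31107


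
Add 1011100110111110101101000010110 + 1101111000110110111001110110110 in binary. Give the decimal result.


1011100110111110101101000010110 + 1101111000110110111001110110110 = 11001011111110101100110111001100 = 3422211532

3422211532


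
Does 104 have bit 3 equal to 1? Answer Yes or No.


0b1101000, bit 3 = 1. Yes

Yes


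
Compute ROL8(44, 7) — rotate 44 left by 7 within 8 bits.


Rotate 0b101100 left by 7 (8-bit) = 0b10110 = 22

22


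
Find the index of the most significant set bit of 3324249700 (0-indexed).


0b11000110001001000000011001100100. Highest set bit at position 31

31
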